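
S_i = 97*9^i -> [97, 873, 7857, 70713, 636417]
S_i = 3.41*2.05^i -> [3.41, 6.99, 14.33, 29.38, 60.22]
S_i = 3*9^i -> [3, 27, 243, 2187, 19683]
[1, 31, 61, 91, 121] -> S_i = 1 + 30*i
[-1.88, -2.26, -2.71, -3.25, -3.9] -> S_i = -1.88*1.20^i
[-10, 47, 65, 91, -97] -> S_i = Random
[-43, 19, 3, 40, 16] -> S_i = Random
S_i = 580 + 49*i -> [580, 629, 678, 727, 776]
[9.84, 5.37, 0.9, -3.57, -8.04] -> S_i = 9.84 + -4.47*i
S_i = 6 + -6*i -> [6, 0, -6, -12, -18]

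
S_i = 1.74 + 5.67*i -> [1.74, 7.41, 13.08, 18.75, 24.42]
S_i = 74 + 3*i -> [74, 77, 80, 83, 86]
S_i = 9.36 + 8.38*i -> [9.36, 17.74, 26.12, 34.5, 42.88]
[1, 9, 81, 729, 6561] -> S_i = 1*9^i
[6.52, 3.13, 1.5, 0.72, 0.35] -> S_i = 6.52*0.48^i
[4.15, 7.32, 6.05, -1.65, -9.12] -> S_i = Random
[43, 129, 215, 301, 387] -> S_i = 43 + 86*i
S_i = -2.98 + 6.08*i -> [-2.98, 3.1, 9.18, 15.26, 21.34]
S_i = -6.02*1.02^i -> [-6.02, -6.14, -6.26, -6.39, -6.52]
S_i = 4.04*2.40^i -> [4.04, 9.7, 23.27, 55.85, 134.04]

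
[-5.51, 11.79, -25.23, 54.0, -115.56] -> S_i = -5.51*(-2.14)^i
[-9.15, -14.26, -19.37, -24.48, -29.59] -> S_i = -9.15 + -5.11*i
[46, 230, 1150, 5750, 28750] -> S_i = 46*5^i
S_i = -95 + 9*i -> [-95, -86, -77, -68, -59]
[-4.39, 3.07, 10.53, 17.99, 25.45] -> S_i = -4.39 + 7.46*i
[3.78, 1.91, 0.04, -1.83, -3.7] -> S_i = 3.78 + -1.87*i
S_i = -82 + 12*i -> [-82, -70, -58, -46, -34]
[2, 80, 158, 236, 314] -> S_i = 2 + 78*i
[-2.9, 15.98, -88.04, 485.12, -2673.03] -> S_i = -2.90*(-5.51)^i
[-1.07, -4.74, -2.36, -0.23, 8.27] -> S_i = Random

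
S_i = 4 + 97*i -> [4, 101, 198, 295, 392]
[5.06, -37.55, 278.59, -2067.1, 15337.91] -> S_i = 5.06*(-7.42)^i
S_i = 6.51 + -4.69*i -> [6.51, 1.82, -2.87, -7.56, -12.25]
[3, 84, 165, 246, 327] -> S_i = 3 + 81*i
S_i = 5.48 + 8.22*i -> [5.48, 13.7, 21.92, 30.14, 38.36]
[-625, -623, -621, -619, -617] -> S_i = -625 + 2*i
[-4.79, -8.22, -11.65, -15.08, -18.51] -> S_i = -4.79 + -3.43*i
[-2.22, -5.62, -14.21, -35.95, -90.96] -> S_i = -2.22*2.53^i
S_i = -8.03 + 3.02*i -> [-8.03, -5.01, -1.99, 1.03, 4.05]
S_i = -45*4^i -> [-45, -180, -720, -2880, -11520]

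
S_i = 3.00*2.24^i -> [3.0, 6.72, 15.05, 33.72, 75.53]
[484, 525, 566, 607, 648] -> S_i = 484 + 41*i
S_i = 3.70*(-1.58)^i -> [3.7, -5.85, 9.24, -14.59, 23.06]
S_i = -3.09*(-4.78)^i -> [-3.09, 14.77, -70.6, 337.48, -1613.13]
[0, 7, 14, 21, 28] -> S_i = 0 + 7*i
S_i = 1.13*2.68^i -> [1.13, 3.03, 8.12, 21.75, 58.29]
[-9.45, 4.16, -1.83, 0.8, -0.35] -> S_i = -9.45*(-0.44)^i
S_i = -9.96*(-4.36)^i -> [-9.96, 43.43, -189.34, 825.5, -3599.19]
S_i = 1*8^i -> [1, 8, 64, 512, 4096]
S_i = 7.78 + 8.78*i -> [7.78, 16.56, 25.34, 34.12, 42.9]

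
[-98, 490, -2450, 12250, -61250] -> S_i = -98*-5^i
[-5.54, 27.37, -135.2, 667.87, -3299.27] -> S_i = -5.54*(-4.94)^i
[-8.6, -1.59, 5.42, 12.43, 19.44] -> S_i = -8.60 + 7.01*i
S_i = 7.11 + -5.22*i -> [7.11, 1.89, -3.33, -8.55, -13.77]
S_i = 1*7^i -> [1, 7, 49, 343, 2401]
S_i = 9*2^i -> [9, 18, 36, 72, 144]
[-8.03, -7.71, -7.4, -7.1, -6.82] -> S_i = -8.03*0.96^i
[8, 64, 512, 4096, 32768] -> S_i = 8*8^i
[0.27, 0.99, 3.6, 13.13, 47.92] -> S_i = 0.27*3.65^i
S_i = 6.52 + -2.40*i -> [6.52, 4.12, 1.72, -0.68, -3.08]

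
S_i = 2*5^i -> [2, 10, 50, 250, 1250]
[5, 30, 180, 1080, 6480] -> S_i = 5*6^i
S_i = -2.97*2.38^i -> [-2.97, -7.07, -16.82, -40.04, -95.29]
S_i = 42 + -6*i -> [42, 36, 30, 24, 18]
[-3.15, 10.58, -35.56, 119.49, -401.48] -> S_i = -3.15*(-3.36)^i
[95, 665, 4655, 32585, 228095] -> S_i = 95*7^i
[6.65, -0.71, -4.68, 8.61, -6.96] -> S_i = Random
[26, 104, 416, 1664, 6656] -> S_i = 26*4^i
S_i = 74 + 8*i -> [74, 82, 90, 98, 106]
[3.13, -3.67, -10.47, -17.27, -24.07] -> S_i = 3.13 + -6.80*i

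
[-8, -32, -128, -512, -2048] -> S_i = -8*4^i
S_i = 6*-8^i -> [6, -48, 384, -3072, 24576]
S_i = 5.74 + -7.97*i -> [5.74, -2.23, -10.2, -18.17, -26.14]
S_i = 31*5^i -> [31, 155, 775, 3875, 19375]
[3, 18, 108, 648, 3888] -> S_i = 3*6^i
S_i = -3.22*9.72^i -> [-3.22, -31.3, -304.22, -2957.02, -28742.26]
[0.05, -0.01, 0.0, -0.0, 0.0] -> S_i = 0.05*(-0.14)^i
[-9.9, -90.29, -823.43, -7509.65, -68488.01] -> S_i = -9.90*9.12^i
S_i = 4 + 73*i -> [4, 77, 150, 223, 296]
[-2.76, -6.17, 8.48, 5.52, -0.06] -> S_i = Random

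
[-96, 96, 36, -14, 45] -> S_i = Random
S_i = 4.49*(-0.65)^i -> [4.49, -2.92, 1.9, -1.23, 0.8]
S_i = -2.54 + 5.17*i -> [-2.54, 2.63, 7.8, 12.97, 18.14]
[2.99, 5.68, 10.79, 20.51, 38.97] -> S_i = 2.99*1.90^i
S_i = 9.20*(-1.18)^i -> [9.2, -10.86, 12.81, -15.12, 17.84]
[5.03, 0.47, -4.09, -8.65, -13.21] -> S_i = 5.03 + -4.56*i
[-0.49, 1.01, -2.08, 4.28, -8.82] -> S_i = -0.49*(-2.06)^i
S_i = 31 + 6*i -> [31, 37, 43, 49, 55]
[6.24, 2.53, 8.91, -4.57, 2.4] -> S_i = Random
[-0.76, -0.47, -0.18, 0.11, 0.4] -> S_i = -0.76 + 0.29*i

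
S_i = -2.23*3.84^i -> [-2.23, -8.56, -32.88, -126.27, -484.87]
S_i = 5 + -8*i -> [5, -3, -11, -19, -27]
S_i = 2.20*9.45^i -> [2.2, 20.79, 196.47, 1856.6, 17544.86]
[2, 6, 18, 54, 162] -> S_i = 2*3^i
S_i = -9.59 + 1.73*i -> [-9.59, -7.86, -6.13, -4.4, -2.67]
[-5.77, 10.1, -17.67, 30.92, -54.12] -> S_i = -5.77*(-1.75)^i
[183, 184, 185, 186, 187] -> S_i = 183 + 1*i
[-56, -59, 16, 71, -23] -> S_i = Random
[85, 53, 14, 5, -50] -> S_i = Random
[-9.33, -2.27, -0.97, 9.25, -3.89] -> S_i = Random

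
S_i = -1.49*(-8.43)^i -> [-1.49, 12.56, -105.89, 892.62, -7524.83]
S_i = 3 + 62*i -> [3, 65, 127, 189, 251]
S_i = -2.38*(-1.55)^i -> [-2.38, 3.69, -5.72, 8.86, -13.74]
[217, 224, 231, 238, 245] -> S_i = 217 + 7*i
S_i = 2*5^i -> [2, 10, 50, 250, 1250]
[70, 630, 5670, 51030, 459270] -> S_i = 70*9^i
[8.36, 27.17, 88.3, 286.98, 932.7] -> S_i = 8.36*3.25^i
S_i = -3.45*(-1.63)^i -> [-3.45, 5.62, -9.17, 14.94, -24.35]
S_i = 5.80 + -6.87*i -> [5.8, -1.07, -7.94, -14.81, -21.68]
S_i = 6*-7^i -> [6, -42, 294, -2058, 14406]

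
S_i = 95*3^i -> [95, 285, 855, 2565, 7695]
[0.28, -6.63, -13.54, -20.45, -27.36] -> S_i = 0.28 + -6.91*i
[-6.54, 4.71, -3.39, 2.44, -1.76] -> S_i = -6.54*(-0.72)^i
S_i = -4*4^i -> [-4, -16, -64, -256, -1024]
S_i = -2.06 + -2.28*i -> [-2.06, -4.34, -6.62, -8.9, -11.18]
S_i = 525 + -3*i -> [525, 522, 519, 516, 513]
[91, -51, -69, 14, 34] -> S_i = Random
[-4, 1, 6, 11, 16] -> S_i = -4 + 5*i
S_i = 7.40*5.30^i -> [7.4, 39.22, 207.87, 1101.69, 5838.96]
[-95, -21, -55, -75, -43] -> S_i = Random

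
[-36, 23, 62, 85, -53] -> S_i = Random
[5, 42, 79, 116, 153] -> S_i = 5 + 37*i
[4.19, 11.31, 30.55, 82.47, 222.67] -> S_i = 4.19*2.70^i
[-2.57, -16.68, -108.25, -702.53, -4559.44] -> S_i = -2.57*6.49^i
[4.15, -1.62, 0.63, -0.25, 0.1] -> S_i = 4.15*(-0.39)^i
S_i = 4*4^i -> [4, 16, 64, 256, 1024]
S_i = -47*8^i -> [-47, -376, -3008, -24064, -192512]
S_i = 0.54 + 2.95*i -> [0.54, 3.49, 6.44, 9.39, 12.34]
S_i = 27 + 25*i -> [27, 52, 77, 102, 127]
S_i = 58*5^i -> [58, 290, 1450, 7250, 36250]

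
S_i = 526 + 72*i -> [526, 598, 670, 742, 814]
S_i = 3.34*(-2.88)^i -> [3.34, -9.62, 27.7, -79.79, 229.78]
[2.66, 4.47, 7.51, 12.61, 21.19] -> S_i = 2.66*1.68^i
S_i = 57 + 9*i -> [57, 66, 75, 84, 93]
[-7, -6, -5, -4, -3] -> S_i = -7 + 1*i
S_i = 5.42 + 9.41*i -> [5.42, 14.83, 24.24, 33.65, 43.06]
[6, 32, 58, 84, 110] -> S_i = 6 + 26*i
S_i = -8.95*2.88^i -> [-8.95, -25.78, -74.23, -213.8, -615.73]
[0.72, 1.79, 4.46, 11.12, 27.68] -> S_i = 0.72*2.49^i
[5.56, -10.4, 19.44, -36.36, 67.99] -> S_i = 5.56*(-1.87)^i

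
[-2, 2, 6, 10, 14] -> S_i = -2 + 4*i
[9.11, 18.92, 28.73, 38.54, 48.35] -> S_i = 9.11 + 9.81*i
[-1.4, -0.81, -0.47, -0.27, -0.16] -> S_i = -1.40*0.58^i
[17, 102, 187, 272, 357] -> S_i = 17 + 85*i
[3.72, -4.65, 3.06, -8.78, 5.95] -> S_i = Random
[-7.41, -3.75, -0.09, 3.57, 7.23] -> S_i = -7.41 + 3.66*i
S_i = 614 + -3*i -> [614, 611, 608, 605, 602]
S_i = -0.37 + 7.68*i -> [-0.37, 7.31, 14.99, 22.67, 30.35]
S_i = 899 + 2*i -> [899, 901, 903, 905, 907]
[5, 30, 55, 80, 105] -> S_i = 5 + 25*i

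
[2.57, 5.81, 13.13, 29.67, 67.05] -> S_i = 2.57*2.26^i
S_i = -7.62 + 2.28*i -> [-7.62, -5.34, -3.06, -0.78, 1.5]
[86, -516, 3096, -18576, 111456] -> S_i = 86*-6^i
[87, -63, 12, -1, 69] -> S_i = Random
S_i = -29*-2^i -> [-29, 58, -116, 232, -464]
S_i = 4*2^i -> [4, 8, 16, 32, 64]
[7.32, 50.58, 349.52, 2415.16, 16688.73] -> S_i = 7.32*6.91^i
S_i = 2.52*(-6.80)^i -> [2.52, -17.14, 116.52, -792.37, 5388.11]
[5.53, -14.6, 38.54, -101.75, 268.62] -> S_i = 5.53*(-2.64)^i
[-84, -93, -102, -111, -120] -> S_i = -84 + -9*i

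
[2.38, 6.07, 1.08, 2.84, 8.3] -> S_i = Random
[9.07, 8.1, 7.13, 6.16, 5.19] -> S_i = 9.07 + -0.97*i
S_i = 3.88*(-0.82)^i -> [3.88, -3.18, 2.61, -2.14, 1.75]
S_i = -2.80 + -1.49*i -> [-2.8, -4.29, -5.78, -7.27, -8.76]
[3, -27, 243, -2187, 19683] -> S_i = 3*-9^i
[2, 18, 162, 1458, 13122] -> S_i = 2*9^i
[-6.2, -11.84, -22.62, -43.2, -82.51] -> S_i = -6.20*1.91^i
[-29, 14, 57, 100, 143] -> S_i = -29 + 43*i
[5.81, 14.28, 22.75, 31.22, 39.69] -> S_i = 5.81 + 8.47*i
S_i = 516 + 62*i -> [516, 578, 640, 702, 764]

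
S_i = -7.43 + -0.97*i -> [-7.43, -8.4, -9.37, -10.34, -11.31]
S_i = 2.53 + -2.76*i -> [2.53, -0.23, -2.99, -5.75, -8.51]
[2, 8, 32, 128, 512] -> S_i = 2*4^i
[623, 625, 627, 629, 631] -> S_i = 623 + 2*i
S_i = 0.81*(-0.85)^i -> [0.81, -0.69, 0.59, -0.5, 0.42]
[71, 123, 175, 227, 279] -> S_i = 71 + 52*i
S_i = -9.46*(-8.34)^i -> [-9.46, 78.9, -658.0, 5487.69, -45767.3]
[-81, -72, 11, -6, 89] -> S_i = Random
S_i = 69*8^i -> [69, 552, 4416, 35328, 282624]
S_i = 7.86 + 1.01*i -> [7.86, 8.87, 9.88, 10.89, 11.9]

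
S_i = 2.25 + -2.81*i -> [2.25, -0.56, -3.37, -6.18, -8.99]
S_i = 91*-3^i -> [91, -273, 819, -2457, 7371]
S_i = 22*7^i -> [22, 154, 1078, 7546, 52822]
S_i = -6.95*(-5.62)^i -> [-6.95, 39.06, -219.51, 1233.66, -6933.14]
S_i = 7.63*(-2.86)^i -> [7.63, -21.82, 62.41, -178.49, 510.49]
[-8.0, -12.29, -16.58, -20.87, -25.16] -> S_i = -8.00 + -4.29*i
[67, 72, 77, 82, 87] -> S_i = 67 + 5*i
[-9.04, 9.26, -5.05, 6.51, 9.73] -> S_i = Random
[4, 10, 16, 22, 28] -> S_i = 4 + 6*i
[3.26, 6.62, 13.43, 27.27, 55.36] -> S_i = 3.26*2.03^i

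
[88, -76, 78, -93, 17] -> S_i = Random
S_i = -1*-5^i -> [-1, 5, -25, 125, -625]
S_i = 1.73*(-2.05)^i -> [1.73, -3.55, 7.27, -14.9, 30.55]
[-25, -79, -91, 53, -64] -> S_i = Random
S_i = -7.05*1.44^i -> [-7.05, -10.15, -14.62, -21.05, -30.31]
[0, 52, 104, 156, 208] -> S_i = 0 + 52*i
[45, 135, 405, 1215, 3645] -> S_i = 45*3^i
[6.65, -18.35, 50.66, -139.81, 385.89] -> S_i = 6.65*(-2.76)^i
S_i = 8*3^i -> [8, 24, 72, 216, 648]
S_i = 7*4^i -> [7, 28, 112, 448, 1792]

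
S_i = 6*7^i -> [6, 42, 294, 2058, 14406]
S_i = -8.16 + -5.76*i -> [-8.16, -13.92, -19.68, -25.44, -31.2]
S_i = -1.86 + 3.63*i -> [-1.86, 1.77, 5.4, 9.03, 12.66]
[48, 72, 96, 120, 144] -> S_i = 48 + 24*i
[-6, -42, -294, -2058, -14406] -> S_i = -6*7^i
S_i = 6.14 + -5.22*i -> [6.14, 0.92, -4.3, -9.52, -14.74]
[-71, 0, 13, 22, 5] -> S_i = Random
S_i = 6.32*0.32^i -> [6.32, 2.02, 0.65, 0.21, 0.07]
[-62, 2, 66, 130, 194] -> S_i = -62 + 64*i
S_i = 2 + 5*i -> [2, 7, 12, 17, 22]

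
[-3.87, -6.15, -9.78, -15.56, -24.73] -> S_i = -3.87*1.59^i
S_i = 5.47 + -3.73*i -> [5.47, 1.74, -1.99, -5.72, -9.45]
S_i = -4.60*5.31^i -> [-4.6, -24.43, -129.7, -688.72, -3657.09]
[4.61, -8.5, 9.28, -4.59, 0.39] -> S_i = Random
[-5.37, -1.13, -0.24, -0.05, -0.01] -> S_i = -5.37*0.21^i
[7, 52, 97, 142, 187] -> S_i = 7 + 45*i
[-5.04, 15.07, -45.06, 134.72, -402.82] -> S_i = -5.04*(-2.99)^i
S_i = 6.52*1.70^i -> [6.52, 11.08, 18.84, 32.03, 54.46]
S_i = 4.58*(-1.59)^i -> [4.58, -7.28, 11.58, -18.41, 29.27]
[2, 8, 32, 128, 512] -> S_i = 2*4^i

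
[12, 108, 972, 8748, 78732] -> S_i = 12*9^i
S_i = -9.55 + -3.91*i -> [-9.55, -13.46, -17.37, -21.28, -25.19]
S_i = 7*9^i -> [7, 63, 567, 5103, 45927]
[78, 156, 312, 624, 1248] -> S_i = 78*2^i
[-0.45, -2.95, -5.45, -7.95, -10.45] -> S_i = -0.45 + -2.50*i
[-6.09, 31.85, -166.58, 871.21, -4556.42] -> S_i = -6.09*(-5.23)^i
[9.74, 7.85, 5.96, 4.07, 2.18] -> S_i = 9.74 + -1.89*i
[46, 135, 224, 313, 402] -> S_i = 46 + 89*i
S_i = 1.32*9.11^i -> [1.32, 12.03, 109.55, 998.0, 9091.75]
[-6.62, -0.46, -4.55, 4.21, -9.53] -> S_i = Random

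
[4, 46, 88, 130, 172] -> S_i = 4 + 42*i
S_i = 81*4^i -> [81, 324, 1296, 5184, 20736]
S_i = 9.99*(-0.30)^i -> [9.99, -3.0, 0.9, -0.27, 0.08]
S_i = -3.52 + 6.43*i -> [-3.52, 2.91, 9.34, 15.77, 22.2]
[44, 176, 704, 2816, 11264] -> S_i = 44*4^i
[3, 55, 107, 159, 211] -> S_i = 3 + 52*i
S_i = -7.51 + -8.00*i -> [-7.51, -15.51, -23.51, -31.51, -39.51]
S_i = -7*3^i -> [-7, -21, -63, -189, -567]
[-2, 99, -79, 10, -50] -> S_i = Random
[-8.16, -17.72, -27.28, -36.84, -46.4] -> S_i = -8.16 + -9.56*i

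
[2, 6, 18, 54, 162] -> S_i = 2*3^i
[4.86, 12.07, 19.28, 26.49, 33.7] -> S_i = 4.86 + 7.21*i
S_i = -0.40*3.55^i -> [-0.4, -1.42, -5.04, -17.9, -63.53]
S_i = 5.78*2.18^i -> [5.78, 12.6, 27.47, 59.88, 130.54]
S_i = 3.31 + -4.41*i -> [3.31, -1.1, -5.51, -9.92, -14.33]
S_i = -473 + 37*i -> [-473, -436, -399, -362, -325]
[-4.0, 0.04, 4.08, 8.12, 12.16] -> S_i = -4.00 + 4.04*i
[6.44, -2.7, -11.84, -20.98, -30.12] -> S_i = 6.44 + -9.14*i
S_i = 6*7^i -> [6, 42, 294, 2058, 14406]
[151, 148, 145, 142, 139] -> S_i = 151 + -3*i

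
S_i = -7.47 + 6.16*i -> [-7.47, -1.31, 4.85, 11.01, 17.17]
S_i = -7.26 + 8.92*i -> [-7.26, 1.66, 10.58, 19.5, 28.42]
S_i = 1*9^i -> [1, 9, 81, 729, 6561]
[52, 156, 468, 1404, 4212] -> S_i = 52*3^i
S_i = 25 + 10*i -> [25, 35, 45, 55, 65]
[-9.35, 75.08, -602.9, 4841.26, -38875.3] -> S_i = -9.35*(-8.03)^i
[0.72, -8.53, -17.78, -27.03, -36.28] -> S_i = 0.72 + -9.25*i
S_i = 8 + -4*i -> [8, 4, 0, -4, -8]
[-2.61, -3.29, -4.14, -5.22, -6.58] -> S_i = -2.61*1.26^i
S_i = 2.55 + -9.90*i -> [2.55, -7.35, -17.25, -27.15, -37.05]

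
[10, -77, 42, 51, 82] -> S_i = Random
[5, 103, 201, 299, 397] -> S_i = 5 + 98*i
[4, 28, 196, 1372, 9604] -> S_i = 4*7^i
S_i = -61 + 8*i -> [-61, -53, -45, -37, -29]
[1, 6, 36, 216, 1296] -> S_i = 1*6^i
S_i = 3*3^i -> [3, 9, 27, 81, 243]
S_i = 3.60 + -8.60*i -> [3.6, -5.0, -13.6, -22.2, -30.8]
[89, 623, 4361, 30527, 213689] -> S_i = 89*7^i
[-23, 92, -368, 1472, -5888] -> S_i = -23*-4^i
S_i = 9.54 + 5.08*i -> [9.54, 14.62, 19.7, 24.78, 29.86]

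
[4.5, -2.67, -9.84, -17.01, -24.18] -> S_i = 4.50 + -7.17*i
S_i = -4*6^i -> [-4, -24, -144, -864, -5184]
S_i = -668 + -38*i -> [-668, -706, -744, -782, -820]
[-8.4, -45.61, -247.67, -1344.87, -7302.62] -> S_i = -8.40*5.43^i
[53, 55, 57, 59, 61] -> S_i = 53 + 2*i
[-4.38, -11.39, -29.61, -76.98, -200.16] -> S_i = -4.38*2.60^i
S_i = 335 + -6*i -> [335, 329, 323, 317, 311]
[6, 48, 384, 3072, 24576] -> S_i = 6*8^i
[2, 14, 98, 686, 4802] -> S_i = 2*7^i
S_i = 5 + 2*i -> [5, 7, 9, 11, 13]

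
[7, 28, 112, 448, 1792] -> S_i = 7*4^i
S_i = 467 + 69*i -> [467, 536, 605, 674, 743]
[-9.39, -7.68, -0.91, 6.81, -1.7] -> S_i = Random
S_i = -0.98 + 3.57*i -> [-0.98, 2.59, 6.16, 9.73, 13.3]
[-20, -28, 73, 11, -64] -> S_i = Random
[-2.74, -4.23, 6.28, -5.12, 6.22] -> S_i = Random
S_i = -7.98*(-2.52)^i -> [-7.98, 20.11, -50.68, 127.7, -321.81]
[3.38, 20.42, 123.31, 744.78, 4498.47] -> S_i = 3.38*6.04^i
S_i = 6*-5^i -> [6, -30, 150, -750, 3750]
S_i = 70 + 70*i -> [70, 140, 210, 280, 350]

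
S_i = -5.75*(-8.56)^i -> [-5.75, 49.22, -421.32, 3606.53, -30871.87]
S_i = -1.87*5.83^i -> [-1.87, -10.9, -63.56, -370.55, -2160.31]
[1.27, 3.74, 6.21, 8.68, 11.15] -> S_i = 1.27 + 2.47*i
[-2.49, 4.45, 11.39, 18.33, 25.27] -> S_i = -2.49 + 6.94*i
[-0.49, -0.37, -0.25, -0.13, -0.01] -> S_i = -0.49 + 0.12*i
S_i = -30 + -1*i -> [-30, -31, -32, -33, -34]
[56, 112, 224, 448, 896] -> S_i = 56*2^i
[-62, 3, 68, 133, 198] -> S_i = -62 + 65*i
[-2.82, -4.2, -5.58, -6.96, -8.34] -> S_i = -2.82 + -1.38*i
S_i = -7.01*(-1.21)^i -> [-7.01, 8.48, -10.26, 12.42, -15.03]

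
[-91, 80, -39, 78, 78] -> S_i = Random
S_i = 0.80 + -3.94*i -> [0.8, -3.14, -7.08, -11.02, -14.96]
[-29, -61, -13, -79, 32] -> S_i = Random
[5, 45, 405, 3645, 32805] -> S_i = 5*9^i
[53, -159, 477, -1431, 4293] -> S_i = 53*-3^i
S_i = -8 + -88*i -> [-8, -96, -184, -272, -360]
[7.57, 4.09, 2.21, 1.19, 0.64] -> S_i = 7.57*0.54^i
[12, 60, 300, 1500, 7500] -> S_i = 12*5^i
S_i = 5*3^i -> [5, 15, 45, 135, 405]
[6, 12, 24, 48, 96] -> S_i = 6*2^i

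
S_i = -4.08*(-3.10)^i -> [-4.08, 12.65, -39.21, 121.55, -376.8]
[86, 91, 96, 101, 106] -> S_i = 86 + 5*i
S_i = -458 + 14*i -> [-458, -444, -430, -416, -402]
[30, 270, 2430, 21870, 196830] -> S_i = 30*9^i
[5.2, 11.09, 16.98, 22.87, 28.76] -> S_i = 5.20 + 5.89*i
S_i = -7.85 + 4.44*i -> [-7.85, -3.41, 1.03, 5.47, 9.91]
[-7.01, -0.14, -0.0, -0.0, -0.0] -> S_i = -7.01*0.02^i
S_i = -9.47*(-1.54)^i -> [-9.47, 14.58, -22.46, 34.59, -53.26]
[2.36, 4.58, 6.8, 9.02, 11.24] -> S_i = 2.36 + 2.22*i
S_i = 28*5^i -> [28, 140, 700, 3500, 17500]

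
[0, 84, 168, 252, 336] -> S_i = 0 + 84*i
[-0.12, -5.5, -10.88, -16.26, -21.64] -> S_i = -0.12 + -5.38*i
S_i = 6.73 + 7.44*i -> [6.73, 14.17, 21.61, 29.05, 36.49]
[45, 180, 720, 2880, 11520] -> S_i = 45*4^i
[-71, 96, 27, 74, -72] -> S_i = Random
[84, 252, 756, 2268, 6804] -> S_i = 84*3^i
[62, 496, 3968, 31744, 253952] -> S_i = 62*8^i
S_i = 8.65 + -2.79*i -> [8.65, 5.86, 3.07, 0.28, -2.51]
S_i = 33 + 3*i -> [33, 36, 39, 42, 45]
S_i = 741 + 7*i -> [741, 748, 755, 762, 769]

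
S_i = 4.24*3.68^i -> [4.24, 15.6, 57.42, 211.3, 777.6]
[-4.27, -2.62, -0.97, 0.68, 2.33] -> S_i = -4.27 + 1.65*i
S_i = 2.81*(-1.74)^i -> [2.81, -4.89, 8.51, -14.8, 25.76]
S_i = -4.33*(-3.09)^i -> [-4.33, 13.38, -41.34, 127.75, -394.75]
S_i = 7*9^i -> [7, 63, 567, 5103, 45927]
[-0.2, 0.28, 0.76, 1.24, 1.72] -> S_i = -0.20 + 0.48*i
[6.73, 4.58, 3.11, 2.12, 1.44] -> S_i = 6.73*0.68^i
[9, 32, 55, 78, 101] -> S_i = 9 + 23*i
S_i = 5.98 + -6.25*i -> [5.98, -0.27, -6.52, -12.77, -19.02]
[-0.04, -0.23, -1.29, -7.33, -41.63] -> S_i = -0.04*5.68^i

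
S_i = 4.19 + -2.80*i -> [4.19, 1.39, -1.41, -4.21, -7.01]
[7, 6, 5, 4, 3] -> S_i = 7 + -1*i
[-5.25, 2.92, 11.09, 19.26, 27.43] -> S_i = -5.25 + 8.17*i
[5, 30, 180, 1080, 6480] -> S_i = 5*6^i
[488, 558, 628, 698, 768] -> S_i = 488 + 70*i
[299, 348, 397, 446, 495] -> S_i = 299 + 49*i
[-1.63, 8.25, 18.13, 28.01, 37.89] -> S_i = -1.63 + 9.88*i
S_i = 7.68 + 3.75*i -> [7.68, 11.43, 15.18, 18.93, 22.68]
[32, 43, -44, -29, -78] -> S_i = Random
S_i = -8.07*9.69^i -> [-8.07, -78.2, -757.74, -7342.52, -71148.97]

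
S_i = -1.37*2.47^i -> [-1.37, -3.38, -8.36, -20.64, -50.99]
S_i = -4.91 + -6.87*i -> [-4.91, -11.78, -18.65, -25.52, -32.39]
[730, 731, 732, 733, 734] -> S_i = 730 + 1*i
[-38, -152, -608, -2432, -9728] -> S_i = -38*4^i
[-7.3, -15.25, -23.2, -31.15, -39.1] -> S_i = -7.30 + -7.95*i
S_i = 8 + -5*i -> [8, 3, -2, -7, -12]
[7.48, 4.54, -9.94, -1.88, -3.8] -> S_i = Random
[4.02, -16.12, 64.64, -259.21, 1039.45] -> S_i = 4.02*(-4.01)^i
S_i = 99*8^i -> [99, 792, 6336, 50688, 405504]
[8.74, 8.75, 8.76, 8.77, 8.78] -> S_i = 8.74 + 0.01*i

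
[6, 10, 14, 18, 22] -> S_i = 6 + 4*i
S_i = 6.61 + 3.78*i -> [6.61, 10.39, 14.17, 17.95, 21.73]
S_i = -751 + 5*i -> [-751, -746, -741, -736, -731]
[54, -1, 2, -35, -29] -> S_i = Random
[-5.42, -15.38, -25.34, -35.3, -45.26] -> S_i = -5.42 + -9.96*i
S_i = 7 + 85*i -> [7, 92, 177, 262, 347]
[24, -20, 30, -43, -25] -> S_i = Random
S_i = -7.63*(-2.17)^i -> [-7.63, 16.56, -35.93, 77.97, -169.19]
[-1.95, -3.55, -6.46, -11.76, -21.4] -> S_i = -1.95*1.82^i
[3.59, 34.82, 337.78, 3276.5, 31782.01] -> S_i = 3.59*9.70^i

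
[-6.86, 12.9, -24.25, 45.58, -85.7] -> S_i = -6.86*(-1.88)^i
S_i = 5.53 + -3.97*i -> [5.53, 1.56, -2.41, -6.38, -10.35]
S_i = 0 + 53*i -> [0, 53, 106, 159, 212]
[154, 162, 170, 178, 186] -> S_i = 154 + 8*i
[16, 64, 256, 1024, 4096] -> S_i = 16*4^i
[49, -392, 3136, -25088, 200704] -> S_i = 49*-8^i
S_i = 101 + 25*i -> [101, 126, 151, 176, 201]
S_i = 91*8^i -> [91, 728, 5824, 46592, 372736]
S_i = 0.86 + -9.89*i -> [0.86, -9.03, -18.92, -28.81, -38.7]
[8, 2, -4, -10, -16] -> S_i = 8 + -6*i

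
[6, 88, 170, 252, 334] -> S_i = 6 + 82*i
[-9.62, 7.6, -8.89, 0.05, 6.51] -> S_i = Random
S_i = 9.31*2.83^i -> [9.31, 26.35, 74.56, 211.01, 597.17]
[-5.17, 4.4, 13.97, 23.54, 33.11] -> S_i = -5.17 + 9.57*i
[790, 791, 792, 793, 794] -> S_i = 790 + 1*i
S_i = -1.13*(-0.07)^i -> [-1.13, 0.08, -0.01, 0.0, -0.0]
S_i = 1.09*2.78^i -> [1.09, 3.03, 8.42, 23.42, 65.1]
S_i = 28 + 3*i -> [28, 31, 34, 37, 40]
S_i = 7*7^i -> [7, 49, 343, 2401, 16807]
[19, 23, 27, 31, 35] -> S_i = 19 + 4*i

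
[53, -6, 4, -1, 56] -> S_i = Random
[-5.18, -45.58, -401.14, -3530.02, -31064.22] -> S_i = -5.18*8.80^i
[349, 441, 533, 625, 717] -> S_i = 349 + 92*i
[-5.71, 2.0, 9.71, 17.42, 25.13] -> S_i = -5.71 + 7.71*i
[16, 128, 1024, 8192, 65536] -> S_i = 16*8^i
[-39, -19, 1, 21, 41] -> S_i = -39 + 20*i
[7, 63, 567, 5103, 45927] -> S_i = 7*9^i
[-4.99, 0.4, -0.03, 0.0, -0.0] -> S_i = -4.99*(-0.08)^i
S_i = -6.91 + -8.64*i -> [-6.91, -15.55, -24.19, -32.83, -41.47]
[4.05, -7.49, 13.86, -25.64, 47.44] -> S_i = 4.05*(-1.85)^i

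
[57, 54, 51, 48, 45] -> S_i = 57 + -3*i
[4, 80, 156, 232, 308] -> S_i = 4 + 76*i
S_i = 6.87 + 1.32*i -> [6.87, 8.19, 9.51, 10.83, 12.15]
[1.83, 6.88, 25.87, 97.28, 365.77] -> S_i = 1.83*3.76^i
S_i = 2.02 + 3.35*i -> [2.02, 5.37, 8.72, 12.07, 15.42]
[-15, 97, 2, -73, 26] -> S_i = Random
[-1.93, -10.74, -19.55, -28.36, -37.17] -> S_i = -1.93 + -8.81*i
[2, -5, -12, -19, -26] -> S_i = 2 + -7*i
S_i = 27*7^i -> [27, 189, 1323, 9261, 64827]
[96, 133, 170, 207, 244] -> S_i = 96 + 37*i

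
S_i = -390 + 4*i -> [-390, -386, -382, -378, -374]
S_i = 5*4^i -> [5, 20, 80, 320, 1280]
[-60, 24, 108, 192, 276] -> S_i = -60 + 84*i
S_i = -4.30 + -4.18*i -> [-4.3, -8.48, -12.66, -16.84, -21.02]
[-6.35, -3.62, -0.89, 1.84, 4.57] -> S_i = -6.35 + 2.73*i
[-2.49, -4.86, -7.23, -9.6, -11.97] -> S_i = -2.49 + -2.37*i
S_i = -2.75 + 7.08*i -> [-2.75, 4.33, 11.41, 18.49, 25.57]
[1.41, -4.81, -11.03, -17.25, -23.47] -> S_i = 1.41 + -6.22*i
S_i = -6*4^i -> [-6, -24, -96, -384, -1536]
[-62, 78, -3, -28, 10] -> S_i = Random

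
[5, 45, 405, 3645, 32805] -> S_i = 5*9^i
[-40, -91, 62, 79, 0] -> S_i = Random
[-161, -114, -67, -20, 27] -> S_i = -161 + 47*i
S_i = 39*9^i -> [39, 351, 3159, 28431, 255879]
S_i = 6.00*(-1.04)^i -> [6.0, -6.24, 6.49, -6.75, 7.02]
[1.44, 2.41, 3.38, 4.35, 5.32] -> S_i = 1.44 + 0.97*i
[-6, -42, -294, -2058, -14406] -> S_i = -6*7^i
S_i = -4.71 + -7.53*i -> [-4.71, -12.24, -19.77, -27.3, -34.83]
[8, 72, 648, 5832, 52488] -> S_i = 8*9^i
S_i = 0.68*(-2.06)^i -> [0.68, -1.4, 2.89, -5.94, 12.25]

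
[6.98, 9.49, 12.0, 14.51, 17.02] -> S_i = 6.98 + 2.51*i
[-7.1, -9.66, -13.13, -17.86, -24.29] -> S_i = -7.10*1.36^i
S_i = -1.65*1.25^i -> [-1.65, -2.06, -2.58, -3.22, -4.03]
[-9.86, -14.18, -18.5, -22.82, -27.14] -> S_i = -9.86 + -4.32*i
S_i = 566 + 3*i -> [566, 569, 572, 575, 578]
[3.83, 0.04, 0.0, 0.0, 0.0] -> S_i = 3.83*0.01^i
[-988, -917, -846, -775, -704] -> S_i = -988 + 71*i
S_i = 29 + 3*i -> [29, 32, 35, 38, 41]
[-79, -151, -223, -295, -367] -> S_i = -79 + -72*i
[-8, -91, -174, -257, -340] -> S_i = -8 + -83*i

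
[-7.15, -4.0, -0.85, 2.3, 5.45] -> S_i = -7.15 + 3.15*i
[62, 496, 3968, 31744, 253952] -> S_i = 62*8^i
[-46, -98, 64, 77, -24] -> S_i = Random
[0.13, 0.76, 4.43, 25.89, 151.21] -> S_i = 0.13*5.84^i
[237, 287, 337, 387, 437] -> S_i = 237 + 50*i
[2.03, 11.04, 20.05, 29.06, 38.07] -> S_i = 2.03 + 9.01*i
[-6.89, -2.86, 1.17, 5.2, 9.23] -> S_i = -6.89 + 4.03*i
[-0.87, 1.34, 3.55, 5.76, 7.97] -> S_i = -0.87 + 2.21*i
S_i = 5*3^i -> [5, 15, 45, 135, 405]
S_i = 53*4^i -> [53, 212, 848, 3392, 13568]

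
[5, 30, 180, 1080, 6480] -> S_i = 5*6^i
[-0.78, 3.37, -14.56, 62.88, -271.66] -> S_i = -0.78*(-4.32)^i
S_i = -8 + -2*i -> [-8, -10, -12, -14, -16]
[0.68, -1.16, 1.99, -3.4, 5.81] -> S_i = 0.68*(-1.71)^i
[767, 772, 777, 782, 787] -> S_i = 767 + 5*i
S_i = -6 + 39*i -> [-6, 33, 72, 111, 150]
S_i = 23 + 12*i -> [23, 35, 47, 59, 71]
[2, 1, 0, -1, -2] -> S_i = 2 + -1*i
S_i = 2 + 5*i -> [2, 7, 12, 17, 22]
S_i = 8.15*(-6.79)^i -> [8.15, -55.34, 375.75, -2551.33, 17323.54]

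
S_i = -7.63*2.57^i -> [-7.63, -19.61, -50.4, -129.52, -332.86]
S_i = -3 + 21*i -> [-3, 18, 39, 60, 81]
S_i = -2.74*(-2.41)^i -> [-2.74, 6.6, -15.91, 38.35, -92.43]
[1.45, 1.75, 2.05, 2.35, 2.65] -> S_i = 1.45 + 0.30*i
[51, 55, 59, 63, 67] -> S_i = 51 + 4*i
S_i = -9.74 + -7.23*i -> [-9.74, -16.97, -24.2, -31.43, -38.66]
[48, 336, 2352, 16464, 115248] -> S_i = 48*7^i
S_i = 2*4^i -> [2, 8, 32, 128, 512]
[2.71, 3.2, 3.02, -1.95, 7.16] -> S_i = Random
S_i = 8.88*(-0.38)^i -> [8.88, -3.37, 1.28, -0.49, 0.19]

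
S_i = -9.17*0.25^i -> [-9.17, -2.29, -0.57, -0.14, -0.04]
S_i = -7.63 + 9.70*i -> [-7.63, 2.07, 11.77, 21.47, 31.17]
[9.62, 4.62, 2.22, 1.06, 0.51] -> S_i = 9.62*0.48^i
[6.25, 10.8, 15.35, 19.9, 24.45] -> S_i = 6.25 + 4.55*i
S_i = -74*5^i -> [-74, -370, -1850, -9250, -46250]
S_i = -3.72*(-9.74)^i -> [-3.72, 36.23, -352.91, 3437.32, -33479.48]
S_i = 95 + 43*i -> [95, 138, 181, 224, 267]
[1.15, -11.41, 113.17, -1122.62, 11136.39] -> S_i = 1.15*(-9.92)^i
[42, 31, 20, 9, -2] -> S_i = 42 + -11*i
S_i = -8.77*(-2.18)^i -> [-8.77, 19.12, -41.68, 90.86, -198.07]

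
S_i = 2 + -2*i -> [2, 0, -2, -4, -6]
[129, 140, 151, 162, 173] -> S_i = 129 + 11*i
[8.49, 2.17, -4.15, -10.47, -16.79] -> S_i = 8.49 + -6.32*i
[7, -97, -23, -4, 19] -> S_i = Random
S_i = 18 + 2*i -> [18, 20, 22, 24, 26]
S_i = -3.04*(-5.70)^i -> [-3.04, 17.33, -98.77, 562.99, -3209.02]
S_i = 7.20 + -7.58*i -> [7.2, -0.38, -7.96, -15.54, -23.12]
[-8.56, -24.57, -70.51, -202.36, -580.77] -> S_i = -8.56*2.87^i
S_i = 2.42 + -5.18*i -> [2.42, -2.76, -7.94, -13.12, -18.3]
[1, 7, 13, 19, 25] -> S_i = 1 + 6*i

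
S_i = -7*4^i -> [-7, -28, -112, -448, -1792]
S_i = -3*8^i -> [-3, -24, -192, -1536, -12288]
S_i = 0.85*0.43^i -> [0.85, 0.37, 0.16, 0.07, 0.03]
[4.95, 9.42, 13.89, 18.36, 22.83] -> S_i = 4.95 + 4.47*i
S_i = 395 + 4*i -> [395, 399, 403, 407, 411]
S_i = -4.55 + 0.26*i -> [-4.55, -4.29, -4.03, -3.77, -3.51]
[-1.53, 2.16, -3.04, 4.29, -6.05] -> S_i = -1.53*(-1.41)^i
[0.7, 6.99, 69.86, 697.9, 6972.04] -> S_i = 0.70*9.99^i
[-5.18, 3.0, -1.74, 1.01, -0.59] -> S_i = -5.18*(-0.58)^i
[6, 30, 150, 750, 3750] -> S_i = 6*5^i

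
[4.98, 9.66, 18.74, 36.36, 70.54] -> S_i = 4.98*1.94^i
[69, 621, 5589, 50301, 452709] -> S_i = 69*9^i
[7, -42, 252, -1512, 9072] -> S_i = 7*-6^i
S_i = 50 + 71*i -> [50, 121, 192, 263, 334]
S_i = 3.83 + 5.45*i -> [3.83, 9.28, 14.73, 20.18, 25.63]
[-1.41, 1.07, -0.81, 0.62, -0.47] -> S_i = -1.41*(-0.76)^i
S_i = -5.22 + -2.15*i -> [-5.22, -7.37, -9.52, -11.67, -13.82]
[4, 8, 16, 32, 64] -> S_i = 4*2^i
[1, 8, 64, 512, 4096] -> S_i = 1*8^i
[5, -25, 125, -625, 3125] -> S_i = 5*-5^i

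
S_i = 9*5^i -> [9, 45, 225, 1125, 5625]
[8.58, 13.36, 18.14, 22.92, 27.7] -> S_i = 8.58 + 4.78*i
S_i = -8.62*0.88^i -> [-8.62, -7.59, -6.68, -5.87, -5.17]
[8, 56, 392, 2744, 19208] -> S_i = 8*7^i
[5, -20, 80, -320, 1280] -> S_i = 5*-4^i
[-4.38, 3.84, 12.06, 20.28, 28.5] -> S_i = -4.38 + 8.22*i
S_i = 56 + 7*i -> [56, 63, 70, 77, 84]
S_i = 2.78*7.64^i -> [2.78, 21.24, 162.27, 1239.72, 9471.49]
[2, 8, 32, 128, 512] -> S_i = 2*4^i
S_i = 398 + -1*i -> [398, 397, 396, 395, 394]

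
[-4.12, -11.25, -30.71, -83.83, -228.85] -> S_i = -4.12*2.73^i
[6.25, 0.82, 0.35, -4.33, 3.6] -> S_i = Random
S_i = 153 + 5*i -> [153, 158, 163, 168, 173]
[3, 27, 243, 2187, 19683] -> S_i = 3*9^i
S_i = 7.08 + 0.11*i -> [7.08, 7.19, 7.3, 7.41, 7.52]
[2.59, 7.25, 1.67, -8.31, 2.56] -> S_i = Random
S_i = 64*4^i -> [64, 256, 1024, 4096, 16384]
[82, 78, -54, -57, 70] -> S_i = Random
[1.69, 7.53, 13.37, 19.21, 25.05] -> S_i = 1.69 + 5.84*i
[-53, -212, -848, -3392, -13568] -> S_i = -53*4^i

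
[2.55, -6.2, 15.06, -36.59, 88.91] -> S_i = 2.55*(-2.43)^i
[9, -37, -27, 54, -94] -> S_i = Random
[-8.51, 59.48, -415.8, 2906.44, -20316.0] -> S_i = -8.51*(-6.99)^i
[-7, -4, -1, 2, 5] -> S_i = -7 + 3*i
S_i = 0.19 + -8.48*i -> [0.19, -8.29, -16.77, -25.25, -33.73]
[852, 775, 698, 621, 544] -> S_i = 852 + -77*i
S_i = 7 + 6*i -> [7, 13, 19, 25, 31]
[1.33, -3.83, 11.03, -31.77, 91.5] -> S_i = 1.33*(-2.88)^i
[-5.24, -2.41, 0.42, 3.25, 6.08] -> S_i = -5.24 + 2.83*i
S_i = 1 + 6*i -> [1, 7, 13, 19, 25]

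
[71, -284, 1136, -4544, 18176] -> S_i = 71*-4^i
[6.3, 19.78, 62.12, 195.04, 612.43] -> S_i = 6.30*3.14^i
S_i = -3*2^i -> [-3, -6, -12, -24, -48]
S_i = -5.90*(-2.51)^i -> [-5.9, 14.81, -37.17, 93.3, -234.18]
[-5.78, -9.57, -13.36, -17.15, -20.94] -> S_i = -5.78 + -3.79*i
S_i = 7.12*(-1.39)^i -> [7.12, -9.9, 13.76, -19.12, 26.58]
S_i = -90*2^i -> [-90, -180, -360, -720, -1440]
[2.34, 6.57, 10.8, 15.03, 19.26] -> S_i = 2.34 + 4.23*i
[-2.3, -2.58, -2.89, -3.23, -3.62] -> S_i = -2.30*1.12^i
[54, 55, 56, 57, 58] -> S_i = 54 + 1*i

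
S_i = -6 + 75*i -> [-6, 69, 144, 219, 294]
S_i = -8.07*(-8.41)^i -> [-8.07, 67.87, -570.78, 4800.22, -40369.89]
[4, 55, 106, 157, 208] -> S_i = 4 + 51*i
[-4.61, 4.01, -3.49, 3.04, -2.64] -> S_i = -4.61*(-0.87)^i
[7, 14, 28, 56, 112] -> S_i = 7*2^i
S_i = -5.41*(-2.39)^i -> [-5.41, 12.93, -30.9, 73.86, -176.52]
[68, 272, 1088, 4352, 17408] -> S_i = 68*4^i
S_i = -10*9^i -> [-10, -90, -810, -7290, -65610]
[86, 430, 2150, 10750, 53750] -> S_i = 86*5^i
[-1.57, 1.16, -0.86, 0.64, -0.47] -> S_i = -1.57*(-0.74)^i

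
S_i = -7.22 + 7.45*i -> [-7.22, 0.23, 7.68, 15.13, 22.58]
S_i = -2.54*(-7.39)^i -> [-2.54, 18.77, -138.71, 1025.1, -7575.5]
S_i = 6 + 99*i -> [6, 105, 204, 303, 402]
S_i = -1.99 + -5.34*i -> [-1.99, -7.33, -12.67, -18.01, -23.35]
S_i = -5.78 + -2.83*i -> [-5.78, -8.61, -11.44, -14.27, -17.1]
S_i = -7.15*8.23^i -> [-7.15, -58.84, -484.29, -3985.71, -32802.38]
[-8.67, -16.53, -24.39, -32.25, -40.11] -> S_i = -8.67 + -7.86*i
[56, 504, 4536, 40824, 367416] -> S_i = 56*9^i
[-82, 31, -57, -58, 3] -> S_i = Random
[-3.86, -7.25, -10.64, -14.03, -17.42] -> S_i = -3.86 + -3.39*i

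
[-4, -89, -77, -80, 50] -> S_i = Random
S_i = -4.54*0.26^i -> [-4.54, -1.18, -0.31, -0.08, -0.02]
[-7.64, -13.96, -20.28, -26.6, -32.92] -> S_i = -7.64 + -6.32*i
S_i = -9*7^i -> [-9, -63, -441, -3087, -21609]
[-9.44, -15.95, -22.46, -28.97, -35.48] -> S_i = -9.44 + -6.51*i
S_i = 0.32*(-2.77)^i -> [0.32, -0.89, 2.46, -6.8, 18.84]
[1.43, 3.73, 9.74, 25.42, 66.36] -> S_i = 1.43*2.61^i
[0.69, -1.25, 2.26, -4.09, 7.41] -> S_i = 0.69*(-1.81)^i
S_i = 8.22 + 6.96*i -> [8.22, 15.18, 22.14, 29.1, 36.06]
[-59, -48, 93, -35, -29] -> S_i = Random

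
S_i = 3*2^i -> [3, 6, 12, 24, 48]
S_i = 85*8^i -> [85, 680, 5440, 43520, 348160]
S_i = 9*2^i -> [9, 18, 36, 72, 144]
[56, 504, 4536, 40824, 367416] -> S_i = 56*9^i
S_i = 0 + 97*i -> [0, 97, 194, 291, 388]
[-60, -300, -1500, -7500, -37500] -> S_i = -60*5^i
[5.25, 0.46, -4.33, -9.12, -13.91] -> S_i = 5.25 + -4.79*i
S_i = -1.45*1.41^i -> [-1.45, -2.04, -2.88, -4.06, -5.73]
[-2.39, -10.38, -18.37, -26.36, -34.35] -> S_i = -2.39 + -7.99*i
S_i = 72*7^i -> [72, 504, 3528, 24696, 172872]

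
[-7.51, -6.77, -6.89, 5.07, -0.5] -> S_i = Random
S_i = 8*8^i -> [8, 64, 512, 4096, 32768]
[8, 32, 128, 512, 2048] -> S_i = 8*4^i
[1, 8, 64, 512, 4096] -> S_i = 1*8^i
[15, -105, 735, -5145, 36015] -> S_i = 15*-7^i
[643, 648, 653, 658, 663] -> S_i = 643 + 5*i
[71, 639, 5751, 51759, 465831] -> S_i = 71*9^i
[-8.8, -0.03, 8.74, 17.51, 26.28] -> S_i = -8.80 + 8.77*i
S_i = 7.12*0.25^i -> [7.12, 1.78, 0.44, 0.11, 0.03]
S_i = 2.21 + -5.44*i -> [2.21, -3.23, -8.67, -14.11, -19.55]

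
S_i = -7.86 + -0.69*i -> [-7.86, -8.55, -9.24, -9.93, -10.62]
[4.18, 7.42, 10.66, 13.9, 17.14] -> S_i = 4.18 + 3.24*i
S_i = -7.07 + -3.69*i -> [-7.07, -10.76, -14.45, -18.14, -21.83]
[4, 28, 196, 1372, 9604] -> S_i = 4*7^i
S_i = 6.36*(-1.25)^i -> [6.36, -7.95, 9.94, -12.42, 15.53]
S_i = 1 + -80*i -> [1, -79, -159, -239, -319]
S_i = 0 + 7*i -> [0, 7, 14, 21, 28]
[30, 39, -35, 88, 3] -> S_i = Random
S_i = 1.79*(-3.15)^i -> [1.79, -5.64, 17.76, -55.95, 176.24]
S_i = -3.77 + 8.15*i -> [-3.77, 4.38, 12.53, 20.68, 28.83]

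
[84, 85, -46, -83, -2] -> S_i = Random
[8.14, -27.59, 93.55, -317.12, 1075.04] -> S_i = 8.14*(-3.39)^i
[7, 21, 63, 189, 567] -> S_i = 7*3^i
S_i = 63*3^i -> [63, 189, 567, 1701, 5103]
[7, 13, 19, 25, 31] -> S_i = 7 + 6*i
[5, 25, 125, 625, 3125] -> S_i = 5*5^i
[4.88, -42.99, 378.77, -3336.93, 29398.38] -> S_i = 4.88*(-8.81)^i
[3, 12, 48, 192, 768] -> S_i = 3*4^i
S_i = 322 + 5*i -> [322, 327, 332, 337, 342]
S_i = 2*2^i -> [2, 4, 8, 16, 32]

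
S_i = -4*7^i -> [-4, -28, -196, -1372, -9604]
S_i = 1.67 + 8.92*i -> [1.67, 10.59, 19.51, 28.43, 37.35]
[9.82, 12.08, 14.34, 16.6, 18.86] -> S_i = 9.82 + 2.26*i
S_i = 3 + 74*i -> [3, 77, 151, 225, 299]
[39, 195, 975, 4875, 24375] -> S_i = 39*5^i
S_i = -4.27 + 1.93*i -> [-4.27, -2.34, -0.41, 1.52, 3.45]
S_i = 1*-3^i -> [1, -3, 9, -27, 81]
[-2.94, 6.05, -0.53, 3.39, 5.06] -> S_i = Random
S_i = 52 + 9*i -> [52, 61, 70, 79, 88]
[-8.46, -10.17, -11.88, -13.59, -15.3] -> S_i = -8.46 + -1.71*i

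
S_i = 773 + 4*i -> [773, 777, 781, 785, 789]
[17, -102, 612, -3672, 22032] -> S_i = 17*-6^i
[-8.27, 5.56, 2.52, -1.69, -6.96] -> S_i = Random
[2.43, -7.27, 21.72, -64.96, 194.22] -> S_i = 2.43*(-2.99)^i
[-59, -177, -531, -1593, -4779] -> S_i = -59*3^i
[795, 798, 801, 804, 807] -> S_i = 795 + 3*i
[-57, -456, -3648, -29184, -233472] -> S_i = -57*8^i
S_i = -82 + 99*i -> [-82, 17, 116, 215, 314]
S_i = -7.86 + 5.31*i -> [-7.86, -2.55, 2.76, 8.07, 13.38]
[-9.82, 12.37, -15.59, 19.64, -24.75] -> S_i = -9.82*(-1.26)^i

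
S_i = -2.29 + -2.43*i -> [-2.29, -4.72, -7.15, -9.58, -12.01]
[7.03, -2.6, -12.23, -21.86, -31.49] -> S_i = 7.03 + -9.63*i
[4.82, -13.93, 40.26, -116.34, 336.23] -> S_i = 4.82*(-2.89)^i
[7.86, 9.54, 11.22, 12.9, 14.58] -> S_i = 7.86 + 1.68*i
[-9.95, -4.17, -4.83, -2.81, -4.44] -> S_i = Random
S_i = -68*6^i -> [-68, -408, -2448, -14688, -88128]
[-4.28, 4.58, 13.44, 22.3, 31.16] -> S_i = -4.28 + 8.86*i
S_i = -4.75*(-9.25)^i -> [-4.75, 43.94, -406.42, 3759.4, -34774.47]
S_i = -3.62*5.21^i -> [-3.62, -18.86, -98.26, -511.94, -2667.22]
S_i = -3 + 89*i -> [-3, 86, 175, 264, 353]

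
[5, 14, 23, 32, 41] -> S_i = 5 + 9*i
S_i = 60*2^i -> [60, 120, 240, 480, 960]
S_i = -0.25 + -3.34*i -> [-0.25, -3.59, -6.93, -10.27, -13.61]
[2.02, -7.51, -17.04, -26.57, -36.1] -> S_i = 2.02 + -9.53*i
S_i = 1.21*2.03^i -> [1.21, 2.46, 4.99, 10.12, 20.55]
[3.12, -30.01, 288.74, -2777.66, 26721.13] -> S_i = 3.12*(-9.62)^i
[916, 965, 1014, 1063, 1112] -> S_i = 916 + 49*i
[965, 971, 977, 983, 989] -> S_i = 965 + 6*i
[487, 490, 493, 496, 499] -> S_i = 487 + 3*i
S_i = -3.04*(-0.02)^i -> [-3.04, 0.06, -0.0, 0.0, -0.0]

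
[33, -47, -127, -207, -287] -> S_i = 33 + -80*i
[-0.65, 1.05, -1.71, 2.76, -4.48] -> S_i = -0.65*(-1.62)^i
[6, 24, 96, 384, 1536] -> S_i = 6*4^i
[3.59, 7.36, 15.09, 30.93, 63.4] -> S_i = 3.59*2.05^i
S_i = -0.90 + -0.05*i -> [-0.9, -0.95, -1.0, -1.05, -1.1]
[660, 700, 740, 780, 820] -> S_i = 660 + 40*i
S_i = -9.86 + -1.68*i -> [-9.86, -11.54, -13.22, -14.9, -16.58]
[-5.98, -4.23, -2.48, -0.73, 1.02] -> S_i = -5.98 + 1.75*i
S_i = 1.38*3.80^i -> [1.38, 5.24, 19.93, 75.72, 287.75]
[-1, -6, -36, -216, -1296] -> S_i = -1*6^i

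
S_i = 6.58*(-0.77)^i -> [6.58, -5.07, 3.9, -3.0, 2.31]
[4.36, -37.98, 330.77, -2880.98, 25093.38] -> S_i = 4.36*(-8.71)^i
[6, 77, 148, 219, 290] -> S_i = 6 + 71*i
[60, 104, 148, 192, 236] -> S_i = 60 + 44*i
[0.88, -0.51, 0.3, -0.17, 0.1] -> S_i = 0.88*(-0.58)^i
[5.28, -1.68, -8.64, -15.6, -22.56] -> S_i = 5.28 + -6.96*i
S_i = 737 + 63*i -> [737, 800, 863, 926, 989]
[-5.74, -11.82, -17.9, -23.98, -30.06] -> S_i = -5.74 + -6.08*i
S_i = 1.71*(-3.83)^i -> [1.71, -6.55, 25.08, -96.07, 367.95]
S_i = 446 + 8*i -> [446, 454, 462, 470, 478]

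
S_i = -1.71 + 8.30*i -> [-1.71, 6.59, 14.89, 23.19, 31.49]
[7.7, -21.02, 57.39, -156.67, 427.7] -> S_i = 7.70*(-2.73)^i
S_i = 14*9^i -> [14, 126, 1134, 10206, 91854]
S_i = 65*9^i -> [65, 585, 5265, 47385, 426465]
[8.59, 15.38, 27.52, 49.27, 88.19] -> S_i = 8.59*1.79^i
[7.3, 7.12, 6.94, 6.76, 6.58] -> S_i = 7.30 + -0.18*i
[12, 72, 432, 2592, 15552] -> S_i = 12*6^i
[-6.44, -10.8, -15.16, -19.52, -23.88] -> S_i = -6.44 + -4.36*i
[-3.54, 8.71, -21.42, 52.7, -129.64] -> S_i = -3.54*(-2.46)^i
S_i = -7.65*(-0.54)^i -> [-7.65, 4.13, -2.23, 1.2, -0.65]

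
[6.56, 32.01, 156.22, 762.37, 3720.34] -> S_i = 6.56*4.88^i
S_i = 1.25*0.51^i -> [1.25, 0.64, 0.33, 0.17, 0.08]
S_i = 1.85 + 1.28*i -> [1.85, 3.13, 4.41, 5.69, 6.97]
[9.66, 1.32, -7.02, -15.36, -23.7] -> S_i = 9.66 + -8.34*i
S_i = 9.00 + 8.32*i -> [9.0, 17.32, 25.64, 33.96, 42.28]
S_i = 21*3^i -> [21, 63, 189, 567, 1701]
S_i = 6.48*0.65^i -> [6.48, 4.21, 2.74, 1.78, 1.16]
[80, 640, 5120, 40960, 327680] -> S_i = 80*8^i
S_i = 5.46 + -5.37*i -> [5.46, 0.09, -5.28, -10.65, -16.02]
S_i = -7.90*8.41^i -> [-7.9, -66.44, -558.75, -4699.1, -39519.47]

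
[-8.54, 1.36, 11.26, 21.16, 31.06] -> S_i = -8.54 + 9.90*i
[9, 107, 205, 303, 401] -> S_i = 9 + 98*i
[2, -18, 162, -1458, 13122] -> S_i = 2*-9^i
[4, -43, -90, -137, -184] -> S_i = 4 + -47*i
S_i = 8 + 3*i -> [8, 11, 14, 17, 20]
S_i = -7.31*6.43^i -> [-7.31, -47.0, -302.23, -1943.35, -12495.72]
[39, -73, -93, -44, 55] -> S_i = Random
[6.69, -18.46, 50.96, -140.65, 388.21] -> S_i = 6.69*(-2.76)^i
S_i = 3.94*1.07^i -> [3.94, 4.22, 4.51, 4.83, 5.16]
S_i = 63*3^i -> [63, 189, 567, 1701, 5103]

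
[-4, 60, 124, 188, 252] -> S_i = -4 + 64*i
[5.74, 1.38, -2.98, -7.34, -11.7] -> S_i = 5.74 + -4.36*i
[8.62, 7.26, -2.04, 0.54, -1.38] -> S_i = Random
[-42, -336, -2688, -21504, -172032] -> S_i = -42*8^i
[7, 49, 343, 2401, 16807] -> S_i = 7*7^i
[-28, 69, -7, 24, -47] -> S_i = Random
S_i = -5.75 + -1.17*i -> [-5.75, -6.92, -8.09, -9.26, -10.43]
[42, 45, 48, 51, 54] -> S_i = 42 + 3*i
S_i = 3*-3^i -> [3, -9, 27, -81, 243]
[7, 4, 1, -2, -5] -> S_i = 7 + -3*i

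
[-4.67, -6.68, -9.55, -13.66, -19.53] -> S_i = -4.67*1.43^i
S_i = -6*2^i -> [-6, -12, -24, -48, -96]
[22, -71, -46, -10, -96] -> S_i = Random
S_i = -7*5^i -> [-7, -35, -175, -875, -4375]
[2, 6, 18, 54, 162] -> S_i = 2*3^i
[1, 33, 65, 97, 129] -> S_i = 1 + 32*i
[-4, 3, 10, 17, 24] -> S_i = -4 + 7*i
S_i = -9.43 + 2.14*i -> [-9.43, -7.29, -5.15, -3.01, -0.87]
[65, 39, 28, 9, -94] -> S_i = Random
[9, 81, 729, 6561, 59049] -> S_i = 9*9^i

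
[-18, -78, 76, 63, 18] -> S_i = Random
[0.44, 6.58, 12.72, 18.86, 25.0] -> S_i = 0.44 + 6.14*i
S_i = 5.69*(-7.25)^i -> [5.69, -41.25, 299.08, -2168.33, 15720.43]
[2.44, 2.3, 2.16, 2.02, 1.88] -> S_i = 2.44 + -0.14*i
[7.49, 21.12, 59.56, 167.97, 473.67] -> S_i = 7.49*2.82^i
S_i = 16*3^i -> [16, 48, 144, 432, 1296]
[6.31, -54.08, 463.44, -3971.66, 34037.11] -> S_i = 6.31*(-8.57)^i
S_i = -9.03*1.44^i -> [-9.03, -13.0, -18.72, -26.96, -38.83]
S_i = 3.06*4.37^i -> [3.06, 13.37, 58.44, 255.37, 1115.96]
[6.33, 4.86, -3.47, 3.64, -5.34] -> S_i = Random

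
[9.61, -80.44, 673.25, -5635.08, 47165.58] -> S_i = 9.61*(-8.37)^i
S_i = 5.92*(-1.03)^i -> [5.92, -6.1, 6.28, -6.47, 6.66]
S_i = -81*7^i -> [-81, -567, -3969, -27783, -194481]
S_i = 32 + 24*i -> [32, 56, 80, 104, 128]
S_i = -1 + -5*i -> [-1, -6, -11, -16, -21]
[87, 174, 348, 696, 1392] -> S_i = 87*2^i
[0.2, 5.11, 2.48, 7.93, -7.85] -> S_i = Random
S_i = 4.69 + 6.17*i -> [4.69, 10.86, 17.03, 23.2, 29.37]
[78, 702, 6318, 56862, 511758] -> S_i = 78*9^i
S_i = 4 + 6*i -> [4, 10, 16, 22, 28]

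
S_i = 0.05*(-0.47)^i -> [0.05, -0.02, 0.01, -0.01, 0.0]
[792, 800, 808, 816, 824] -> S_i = 792 + 8*i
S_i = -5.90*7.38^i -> [-5.9, -43.54, -321.34, -2371.49, -17501.59]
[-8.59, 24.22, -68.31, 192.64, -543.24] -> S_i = -8.59*(-2.82)^i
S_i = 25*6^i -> [25, 150, 900, 5400, 32400]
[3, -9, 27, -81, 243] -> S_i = 3*-3^i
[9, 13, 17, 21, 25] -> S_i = 9 + 4*i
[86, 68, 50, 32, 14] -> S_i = 86 + -18*i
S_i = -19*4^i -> [-19, -76, -304, -1216, -4864]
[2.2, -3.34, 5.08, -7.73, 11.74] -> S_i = 2.20*(-1.52)^i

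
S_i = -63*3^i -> [-63, -189, -567, -1701, -5103]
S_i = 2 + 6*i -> [2, 8, 14, 20, 26]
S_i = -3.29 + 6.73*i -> [-3.29, 3.44, 10.17, 16.9, 23.63]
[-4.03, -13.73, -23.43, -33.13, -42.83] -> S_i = -4.03 + -9.70*i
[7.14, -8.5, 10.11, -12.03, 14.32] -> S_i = 7.14*(-1.19)^i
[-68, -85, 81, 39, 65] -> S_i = Random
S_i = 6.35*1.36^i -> [6.35, 8.64, 11.74, 15.97, 21.72]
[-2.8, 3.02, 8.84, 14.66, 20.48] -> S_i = -2.80 + 5.82*i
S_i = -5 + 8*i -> [-5, 3, 11, 19, 27]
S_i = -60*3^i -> [-60, -180, -540, -1620, -4860]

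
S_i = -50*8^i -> [-50, -400, -3200, -25600, -204800]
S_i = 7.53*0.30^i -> [7.53, 2.26, 0.68, 0.2, 0.06]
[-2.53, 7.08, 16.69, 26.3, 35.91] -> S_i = -2.53 + 9.61*i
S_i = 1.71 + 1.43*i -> [1.71, 3.14, 4.57, 6.0, 7.43]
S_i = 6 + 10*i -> [6, 16, 26, 36, 46]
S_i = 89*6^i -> [89, 534, 3204, 19224, 115344]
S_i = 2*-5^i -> [2, -10, 50, -250, 1250]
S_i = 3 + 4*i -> [3, 7, 11, 15, 19]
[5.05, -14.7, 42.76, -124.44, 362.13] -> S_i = 5.05*(-2.91)^i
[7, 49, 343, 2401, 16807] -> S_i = 7*7^i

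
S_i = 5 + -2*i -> [5, 3, 1, -1, -3]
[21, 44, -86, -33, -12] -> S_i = Random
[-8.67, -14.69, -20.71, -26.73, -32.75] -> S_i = -8.67 + -6.02*i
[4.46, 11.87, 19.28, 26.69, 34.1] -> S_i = 4.46 + 7.41*i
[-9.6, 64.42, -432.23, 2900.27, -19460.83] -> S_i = -9.60*(-6.71)^i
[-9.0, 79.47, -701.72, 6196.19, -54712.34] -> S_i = -9.00*(-8.83)^i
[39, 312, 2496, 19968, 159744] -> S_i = 39*8^i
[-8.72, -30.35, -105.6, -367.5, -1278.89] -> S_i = -8.72*3.48^i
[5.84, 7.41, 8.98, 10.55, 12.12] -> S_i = 5.84 + 1.57*i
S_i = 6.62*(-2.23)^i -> [6.62, -14.76, 32.92, -73.41, 163.71]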